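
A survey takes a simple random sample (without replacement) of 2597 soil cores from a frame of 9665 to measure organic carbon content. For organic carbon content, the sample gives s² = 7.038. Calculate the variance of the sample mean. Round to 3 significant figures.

Under SRS without replacement, Var(ȳ) = (1 − f)·s²/n with f = n/N = 2597/9665 = 0.26870150.
Var(ȳ) = (1 − 0.26870150)·7.038/2597 = 0.73129850·0.0027100501 = 0.0019818555.

0.00198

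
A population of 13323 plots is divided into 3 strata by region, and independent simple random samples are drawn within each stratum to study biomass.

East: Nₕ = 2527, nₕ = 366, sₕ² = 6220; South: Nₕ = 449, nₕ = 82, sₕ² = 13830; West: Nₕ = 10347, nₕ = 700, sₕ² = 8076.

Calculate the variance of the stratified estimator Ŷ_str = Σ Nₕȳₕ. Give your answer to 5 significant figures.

Var(Ŷ_str) = Σₕ Nₕ²(1 − fₕ)sₕ²/nₕ.
East: 2527²·(1 − 366/2527)·6220/366 = 9.2804558 × 10^7.
South: 449²·(1 − 82/449)·13830/82 = 2.779206 × 10^7.
West: 10347²·(1 − 700/10347)·8076/700 = 1.1516089 × 10^9.
Sum = 1.2722055 × 10^9.

1.2722 × 10^9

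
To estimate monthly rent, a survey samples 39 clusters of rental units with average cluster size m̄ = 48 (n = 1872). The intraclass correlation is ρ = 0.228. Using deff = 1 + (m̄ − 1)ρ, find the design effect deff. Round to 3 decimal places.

deff = 1 + (48 − 1)·0.228 = 1 + 10.716 = 11.716.

11.716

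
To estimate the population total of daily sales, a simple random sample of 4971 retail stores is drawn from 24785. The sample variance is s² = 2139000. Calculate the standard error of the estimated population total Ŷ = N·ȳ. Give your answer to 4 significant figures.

459700

Var(Ŷ) = N²·Var(ȳ) = N²·(1 − n/N)·s²/n.
f = 4971/24785 = 0.20056486; Var(ȳ) = 0.79943514·2139000/4971 = 343.99352.
Var(Ŷ) = 24785² · 343.99352 = 2.1131392 × 10^11.
SE(Ŷ) = √(2.1131392 × 10^11) = 459700.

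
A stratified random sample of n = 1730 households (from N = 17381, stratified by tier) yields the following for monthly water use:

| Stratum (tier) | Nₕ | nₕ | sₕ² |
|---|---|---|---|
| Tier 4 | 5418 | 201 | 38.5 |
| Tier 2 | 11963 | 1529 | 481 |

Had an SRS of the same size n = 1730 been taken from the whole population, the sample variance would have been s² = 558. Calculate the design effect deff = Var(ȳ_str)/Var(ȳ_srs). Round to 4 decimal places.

Var(ȳ_str) = Σ Wₕ²(1−fₕ)sₕ²/nₕ with Wₕ = Nₕ/17381:
  Tier 4: (5418/17381)²·(1−201/5418)·38.5/201 = 0.017921526
  Tier 2: (11963/17381)²·(1−1529/11963)·481/1529 = 0.12998074
  → Var(ȳ_str) = 0.14790227.
Var(ȳ_srs) = (1 − 1730/17381)·558/1730 = 0.29043933.
deff = 0.14790227 / 0.29043933 = 0.5092.

0.5092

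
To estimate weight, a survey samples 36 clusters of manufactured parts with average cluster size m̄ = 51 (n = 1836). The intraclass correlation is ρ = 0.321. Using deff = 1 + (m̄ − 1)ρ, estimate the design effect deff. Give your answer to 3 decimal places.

deff = 1 + (51 − 1)·0.321 = 1 + 16.05 = 17.05.

17.050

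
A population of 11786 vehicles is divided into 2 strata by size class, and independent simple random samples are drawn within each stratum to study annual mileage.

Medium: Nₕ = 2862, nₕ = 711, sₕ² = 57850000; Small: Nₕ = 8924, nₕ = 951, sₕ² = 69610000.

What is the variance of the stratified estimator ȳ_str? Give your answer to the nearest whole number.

Var(ȳ_str) = Σₕ Wₕ²(1 − fₕ)sₕ²/nₕ with Wₕ = Nₕ/N, N = 11786.
Medium: Wₕ = 0.24283048; term = 0.24283048²·(1 − 0.24842767)·57850000/711 = 3605.8772.
Small: Wₕ = 0.75716952; term = 0.75716952²·(1 − 0.10656656)·69610000/951 = 37492.083.
Sum = 41097.96.

41098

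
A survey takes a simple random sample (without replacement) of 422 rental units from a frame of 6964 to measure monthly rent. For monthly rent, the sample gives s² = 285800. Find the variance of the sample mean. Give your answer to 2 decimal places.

636.21

Under SRS without replacement, Var(ȳ) = (1 − f)·s²/n with f = n/N = 422/6964 = 0.06059736.
Var(ȳ) = (1 − 0.06059736)·285800/422 = 0.93940264·677.25118 = 636.21155.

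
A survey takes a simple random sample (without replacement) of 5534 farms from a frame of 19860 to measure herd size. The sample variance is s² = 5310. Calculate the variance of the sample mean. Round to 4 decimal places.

Under SRS without replacement, Var(ȳ) = (1 − f)·s²/n with f = n/N = 5534/19860 = 0.27865055.
Var(ȳ) = (1 − 0.27865055)·5310/5534 = 0.72134945·0.95952295 = 0.69215135.

0.6922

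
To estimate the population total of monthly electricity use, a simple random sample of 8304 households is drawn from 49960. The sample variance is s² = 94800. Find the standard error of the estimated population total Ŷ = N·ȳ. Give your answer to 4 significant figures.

154100

Var(Ŷ) = N²·Var(ȳ) = N²·(1 − n/N)·s²/n.
f = 8304/49960 = 0.16621297; Var(ȳ) = 0.83378703·94800/8304 = 9.518667.
Var(Ŷ) = 49960² · 9.518667 = 2.3758608 × 10^10.
SE(Ŷ) = √(2.3758608 × 10^10) = 154100.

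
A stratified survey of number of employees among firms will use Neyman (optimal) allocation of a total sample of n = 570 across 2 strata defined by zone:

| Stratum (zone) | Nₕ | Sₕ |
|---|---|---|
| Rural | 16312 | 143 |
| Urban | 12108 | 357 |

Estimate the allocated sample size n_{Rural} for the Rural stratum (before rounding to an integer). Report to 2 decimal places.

199.78

Neyman allocation: nₕ = n·NₕSₕ / Σⱼ NⱼSⱼ.
Σ NⱼSⱼ = 16312·143 + 12108·357 = 6.655172 × 10^6.
n_{Rural} = 570·16312·143 / (6.655172 × 10^6) = 199.78.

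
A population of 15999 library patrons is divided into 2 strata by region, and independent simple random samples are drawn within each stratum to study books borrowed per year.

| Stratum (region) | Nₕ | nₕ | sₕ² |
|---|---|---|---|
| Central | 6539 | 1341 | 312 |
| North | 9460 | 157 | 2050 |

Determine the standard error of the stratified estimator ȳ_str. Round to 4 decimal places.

2.1261

Var(ȳ_str) = Σₕ Wₕ²(1 − fₕ)sₕ²/nₕ with Wₕ = Nₕ/N, N = 15999.
Central: Wₕ = 0.40871304; term = 0.40871304²·(1 − 0.20507723)·312/1341 = 0.030894968.
North: Wₕ = 0.59128696; term = 0.59128696²·(1 − 0.01659619)·2050/157 = 4.489342.
Sum = 4.520237.
SE = √(4.520237) = 2.1261.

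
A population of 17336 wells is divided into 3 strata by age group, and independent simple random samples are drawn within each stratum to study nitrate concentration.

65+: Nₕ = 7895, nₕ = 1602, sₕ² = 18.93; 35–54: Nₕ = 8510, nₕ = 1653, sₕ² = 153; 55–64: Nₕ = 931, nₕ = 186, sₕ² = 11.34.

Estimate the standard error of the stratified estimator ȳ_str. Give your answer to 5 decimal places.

0.14165

Var(ȳ_str) = Σₕ Wₕ²(1 − fₕ)sₕ²/nₕ with Wₕ = Nₕ/N, N = 17336.
65+: Wₕ = 0.45541071; term = 0.45541071²·(1 − 0.20291324)·18.93/1602 = 0.0019534404.
35–54: Wₕ = 0.49088602; term = 0.49088602²·(1 − 0.19424207)·153/1653 = 0.017971507.
55–64: Wₕ = 0.05370328; term = 0.05370328²·(1 − 0.19978518)·11.34/186 = 1.4070459 × 10^-4.
Sum = 0.020065652.
SE = √(0.020065652) = 0.14165.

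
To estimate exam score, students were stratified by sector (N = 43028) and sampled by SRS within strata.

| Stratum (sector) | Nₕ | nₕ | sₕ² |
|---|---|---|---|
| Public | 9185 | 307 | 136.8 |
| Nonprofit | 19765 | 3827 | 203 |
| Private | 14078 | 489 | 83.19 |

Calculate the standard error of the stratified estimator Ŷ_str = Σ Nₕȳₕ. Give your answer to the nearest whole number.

9252

Var(Ŷ_str) = Σₕ Nₕ²(1 − fₕ)sₕ²/nₕ.
Public: 9185²·(1 − 307/9185)·136.8/307 = 3.6336411 × 10^7.
Nonprofit: 19765²·(1 − 3827/19765)·203/3827 = 1.6709683 × 10^7.
Private: 14078²·(1 − 489/14078)·83.19/489 = 3.2545483 × 10^7.
Sum = 8.5591577 × 10^7.
SE = √(8.5591577 × 10^7) = 9252.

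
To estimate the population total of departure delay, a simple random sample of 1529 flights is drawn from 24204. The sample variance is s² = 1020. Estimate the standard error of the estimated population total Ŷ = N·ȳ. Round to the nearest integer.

Var(Ŷ) = N²·Var(ȳ) = N²·(1 − n/N)·s²/n.
f = 1529/24204 = 0.06317138; Var(ȳ) = 0.93682862·1020/1529 = 0.62496089.
Var(Ŷ) = 24204² · 0.62496089 = 3.661231 × 10^8.
SE(Ŷ) = √(3.661231 × 10^8) = 19134.

19134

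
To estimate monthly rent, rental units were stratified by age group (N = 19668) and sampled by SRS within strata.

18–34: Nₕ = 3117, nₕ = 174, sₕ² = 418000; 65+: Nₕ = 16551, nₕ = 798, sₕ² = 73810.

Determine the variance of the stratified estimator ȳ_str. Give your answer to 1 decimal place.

119.3

Var(ȳ_str) = Σₕ Wₕ²(1 − fₕ)sₕ²/nₕ with Wₕ = Nₕ/N, N = 19668.
18–34: Wₕ = 0.15848078; term = 0.15848078²·(1 − 0.05582291)·418000/174 = 56.968358.
65+: Wₕ = 0.84151922; term = 0.84151922²·(1 − 0.04821461)·73810/798 = 62.341813.
Sum = 119.31017.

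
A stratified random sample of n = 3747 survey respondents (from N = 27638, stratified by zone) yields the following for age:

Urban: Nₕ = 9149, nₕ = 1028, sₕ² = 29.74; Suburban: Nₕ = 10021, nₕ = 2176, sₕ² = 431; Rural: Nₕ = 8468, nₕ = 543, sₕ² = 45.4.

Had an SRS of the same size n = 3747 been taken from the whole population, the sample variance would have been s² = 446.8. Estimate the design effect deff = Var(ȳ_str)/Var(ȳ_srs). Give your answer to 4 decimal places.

Var(ȳ_str) = Σ Wₕ²(1−fₕ)sₕ²/nₕ with Wₕ = Nₕ/27638:
  Urban: (9149/27638)²·(1−1028/9149)·29.74/1028 = 0.002813959
  Suburban: (10021/27638)²·(1−2176/10021)·431/2176 = 0.020384927
  Rural: (8468/27638)²·(1−543/8468)·45.4/543 = 0.0073455263
  → Var(ȳ_str) = 0.030544412.
Var(ȳ_srs) = (1 − 3747/27638)·446.8/3747 = 0.10307591.
deff = 0.030544412 / 0.10307591 = 0.2963.

0.2963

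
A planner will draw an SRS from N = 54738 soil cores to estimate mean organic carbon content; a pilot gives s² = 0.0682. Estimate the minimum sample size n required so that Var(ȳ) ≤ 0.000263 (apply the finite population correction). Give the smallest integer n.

Without fpc, n₀ = s²/D = 0.0682/0.000263 = 259.3156.
With fpc, (1 − n/N)·s²/n ≤ D requires n ≥ n₀/(1 + n₀/N) = 259.3156/(1 + 259.3156/54738) = 258.0929.
Rounding up, n = 259.

259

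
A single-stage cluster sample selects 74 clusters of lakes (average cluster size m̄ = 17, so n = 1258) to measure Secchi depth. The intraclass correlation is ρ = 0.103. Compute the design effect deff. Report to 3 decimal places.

deff = 1 + (17 − 1)·0.103 = 1 + 1.648 = 2.648.

2.648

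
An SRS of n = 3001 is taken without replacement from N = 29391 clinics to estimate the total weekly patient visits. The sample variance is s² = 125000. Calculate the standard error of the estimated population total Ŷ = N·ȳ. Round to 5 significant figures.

Var(Ŷ) = N²·Var(ȳ) = N²·(1 − n/N)·s²/n.
f = 3001/29391 = 0.10210609; Var(ȳ) = 0.89789391·125000/3001 = 37.39978.
Var(Ŷ) = 29391² · 37.39978 = 3.2307085 × 10^10.
SE(Ŷ) = √(3.2307085 × 10^10) = 179740.

179740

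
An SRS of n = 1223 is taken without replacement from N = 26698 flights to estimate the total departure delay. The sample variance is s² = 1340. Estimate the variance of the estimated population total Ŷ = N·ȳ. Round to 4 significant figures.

Var(Ŷ) = N²·Var(ȳ) = N²·(1 − n/N)·s²/n.
f = 1223/26698 = 0.04580867; Var(ȳ) = 0.95419133·1340/1223 = 1.0454754.
Var(Ŷ) = 26698² · 1.0454754 = 7.4519731 × 10^8.

7.452 × 10^8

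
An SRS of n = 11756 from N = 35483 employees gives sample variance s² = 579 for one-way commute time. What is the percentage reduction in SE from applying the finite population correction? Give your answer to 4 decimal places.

f = n/N = 11756/35483 = 0.33131359.
SE_no-fpc = √(s²/n) = 0.22192667; SE_fpc = √((1−f)s²/n) = 0.18147665.
Ratio = √(1−f) = 0.81773248. Reduction = 100·(1 − 0.81773248) = 18.2268%.

18.2268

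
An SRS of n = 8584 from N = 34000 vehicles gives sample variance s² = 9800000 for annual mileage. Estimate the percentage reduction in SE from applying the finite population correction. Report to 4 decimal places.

f = n/N = 8584/34000 = 0.25247059.
SE_no-fpc = √(s²/n) = 33.788443; SE_fpc = √((1−f)s²/n) = 29.213415.
Ratio = √(1−f) = 0.86459783. Reduction = 100·(1 − 0.86459783) = 13.5402%.

13.5402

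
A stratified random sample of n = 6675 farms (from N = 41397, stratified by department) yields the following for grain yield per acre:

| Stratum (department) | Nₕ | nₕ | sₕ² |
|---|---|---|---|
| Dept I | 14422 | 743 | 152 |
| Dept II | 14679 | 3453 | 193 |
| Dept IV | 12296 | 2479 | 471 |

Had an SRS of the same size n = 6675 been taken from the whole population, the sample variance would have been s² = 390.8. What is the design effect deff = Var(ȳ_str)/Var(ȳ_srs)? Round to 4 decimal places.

Var(ȳ_str) = Σ Wₕ²(1−fₕ)sₕ²/nₕ with Wₕ = Nₕ/41397:
  Dept I: (14422/41397)²·(1−743/14422)·152/743 = 0.023550323
  Dept II: (14679/41397)²·(1−3453/14679)·193/3453 = 0.0053745796
  Dept IV: (12296/41397)²·(1−2479/12296)·471/2479 = 0.013382871
  → Var(ȳ_str) = 0.042307774.
Var(ȳ_srs) = (1 − 6675/41397)·390.8/6675 = 0.049106519.
deff = 0.042307774 / 0.049106519 = 0.8616.

0.8616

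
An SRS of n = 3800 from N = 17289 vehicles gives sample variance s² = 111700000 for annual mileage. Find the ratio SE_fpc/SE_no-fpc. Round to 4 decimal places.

0.8833

f = n/N = 3800/17289 = 0.21979293.
SE_no-fpc = √(s²/n) = 171.44893; SE_fpc = √((1−f)s²/n) = 151.4397.
Ratio = √(1−f) = 0.88329331.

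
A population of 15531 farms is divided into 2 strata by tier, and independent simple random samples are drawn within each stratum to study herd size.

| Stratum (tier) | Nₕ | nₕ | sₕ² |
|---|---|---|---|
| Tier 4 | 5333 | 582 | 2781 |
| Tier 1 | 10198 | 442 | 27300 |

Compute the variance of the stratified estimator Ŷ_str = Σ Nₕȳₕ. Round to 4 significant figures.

Var(Ŷ_str) = Σₕ Nₕ²(1 − fₕ)sₕ²/nₕ.
Tier 4: 5333²·(1 − 582/5333)·2781/582 = 1.2106946 × 10^8.
Tier 1: 10198²·(1 − 442/10198)·27300/442 = 6.1450748 × 10^9.
Sum = 6.2661443 × 10^9.

6.266 × 10^9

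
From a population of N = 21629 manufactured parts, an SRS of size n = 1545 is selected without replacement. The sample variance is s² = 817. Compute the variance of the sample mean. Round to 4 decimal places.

0.4910

Under SRS without replacement, Var(ȳ) = (1 − f)·s²/n with f = n/N = 1545/21629 = 0.07143187.
Var(ȳ) = (1 − 0.07143187)·817/1545 = 0.92856813·0.52880259 = 0.49102923.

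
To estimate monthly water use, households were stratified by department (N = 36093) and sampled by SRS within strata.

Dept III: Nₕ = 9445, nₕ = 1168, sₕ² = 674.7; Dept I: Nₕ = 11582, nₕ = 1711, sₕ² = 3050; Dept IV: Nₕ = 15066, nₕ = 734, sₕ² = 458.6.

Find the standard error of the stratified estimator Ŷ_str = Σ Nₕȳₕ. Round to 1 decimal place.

Var(Ŷ_str) = Σₕ Nₕ²(1 − fₕ)sₕ²/nₕ.
Dept III: 9445²·(1 − 1168/9445)·674.7/1168 = 4.5158841 × 10^7.
Dept I: 11582²·(1 − 1711/11582)·3050/1711 = 2.0379548 × 10^8.
Dept IV: 15066²·(1 − 734/15066)·458.6/734 = 1.3490957 × 10^8.
Sum = 3.8386389 × 10^8.
SE = √(3.8386389 × 10^8) = 19592.4.

19592.4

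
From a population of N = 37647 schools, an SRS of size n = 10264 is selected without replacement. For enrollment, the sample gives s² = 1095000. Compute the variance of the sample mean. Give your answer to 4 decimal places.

77.5976

Under SRS without replacement, Var(ȳ) = (1 − f)·s²/n with f = n/N = 10264/37647 = 0.27263793.
Var(ȳ) = (1 − 0.27263793)·1095000/10264 = 0.72736207·106.68355 = 77.597571.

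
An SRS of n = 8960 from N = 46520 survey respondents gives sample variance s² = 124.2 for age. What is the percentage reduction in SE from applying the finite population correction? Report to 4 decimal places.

10.1449

f = n/N = 8960/46520 = 0.19260533.
SE_no-fpc = √(s²/n) = 0.11773533; SE_fpc = √((1−f)s²/n) = 0.10579125.
Ratio = √(1−f) = 0.89855143. Reduction = 100·(1 − 0.89855143) = 10.1449%.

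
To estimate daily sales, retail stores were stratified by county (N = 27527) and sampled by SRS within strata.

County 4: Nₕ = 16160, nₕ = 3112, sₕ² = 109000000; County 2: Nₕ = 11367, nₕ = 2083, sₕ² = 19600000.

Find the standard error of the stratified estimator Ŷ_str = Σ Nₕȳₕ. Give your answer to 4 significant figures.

2.895 × 10^6

Var(Ŷ_str) = Σₕ Nₕ²(1 − fₕ)sₕ²/nₕ.
County 4: 16160²·(1 − 3112/16160)·109000000/3112 = 7.3853693 × 10^12.
County 2: 11367²·(1 − 2083/11367)·19600000/2083 = 9.9299667 × 10^11.
Sum = 8.378366 × 10^12.
SE = √(8.378366 × 10^12) = 2.895 × 10^6.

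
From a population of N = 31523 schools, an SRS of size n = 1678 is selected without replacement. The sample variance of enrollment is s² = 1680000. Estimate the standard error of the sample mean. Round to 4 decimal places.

Under SRS without replacement, Var(ȳ) = (1 − f)·s²/n with f = n/N = 1678/31523 = 0.05323097.
Var(ȳ) = (1 − 0.05323097)·1680000/1678 = 0.94676903·1001.1919 = 947.89748.
SE(ȳ) = √(947.89748) = 30.7879.

30.7879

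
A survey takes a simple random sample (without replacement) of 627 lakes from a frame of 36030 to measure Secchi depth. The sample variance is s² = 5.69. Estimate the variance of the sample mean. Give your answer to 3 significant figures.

Under SRS without replacement, Var(ȳ) = (1 − f)·s²/n with f = n/N = 627/36030 = 0.01740216.
Var(ȳ) = (1 − 0.01740216)·5.69/627 = 0.98259784·0.0090749601 = 0.0089170362.

0.00892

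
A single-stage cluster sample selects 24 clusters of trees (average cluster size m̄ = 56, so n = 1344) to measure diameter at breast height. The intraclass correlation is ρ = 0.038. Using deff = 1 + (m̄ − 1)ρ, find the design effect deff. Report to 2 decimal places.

deff = 1 + (56 − 1)·0.038 = 1 + 2.09 = 3.09.

3.09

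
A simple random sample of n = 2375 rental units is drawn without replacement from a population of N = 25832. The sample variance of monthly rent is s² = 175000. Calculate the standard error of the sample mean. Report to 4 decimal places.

Under SRS without replacement, Var(ȳ) = (1 − f)·s²/n with f = n/N = 2375/25832 = 0.09194023.
Var(ȳ) = (1 − 0.09194023)·175000/2375 = 0.90805977·73.684211 = 66.909667.
SE(ȳ) = √(66.909667) = 8.1798.

8.1798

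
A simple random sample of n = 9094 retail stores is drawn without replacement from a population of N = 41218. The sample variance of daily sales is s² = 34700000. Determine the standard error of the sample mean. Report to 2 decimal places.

Under SRS without replacement, Var(ȳ) = (1 − f)·s²/n with f = n/N = 9094/41218 = 0.22063176.
Var(ȳ) = (1 − 0.22063176)·34700000/9094 = 0.77936824·3815.7027 = 2973.8375.
SE(ȳ) = √(2973.8375) = 54.53.

54.53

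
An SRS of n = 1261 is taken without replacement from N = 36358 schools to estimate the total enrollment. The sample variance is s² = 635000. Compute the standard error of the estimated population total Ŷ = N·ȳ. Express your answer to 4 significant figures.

Var(Ŷ) = N²·Var(ȳ) = N²·(1 − n/N)·s²/n.
f = 1261/36358 = 0.03468288; Var(ȳ) = 0.96531712·635000/1261 = 486.10339.
Var(Ŷ) = 36358² · 486.10339 = 6.425821 × 10^11.
SE(Ŷ) = √(6.425821 × 10^11) = 801600.

801600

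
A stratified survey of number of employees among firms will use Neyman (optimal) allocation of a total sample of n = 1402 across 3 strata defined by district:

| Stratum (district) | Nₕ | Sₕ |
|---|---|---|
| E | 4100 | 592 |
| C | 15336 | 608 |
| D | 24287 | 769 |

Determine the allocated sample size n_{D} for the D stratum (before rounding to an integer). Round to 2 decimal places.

Neyman allocation: nₕ = n·NₕSₕ / Σⱼ NⱼSⱼ.
Σ NⱼSⱼ = 4100·592 + 15336·608 + 24287·769 = 3.0428191 × 10^7.
n_{D} = 1402·24287·769 / (3.0428191 × 10^7) = 860.54.

860.54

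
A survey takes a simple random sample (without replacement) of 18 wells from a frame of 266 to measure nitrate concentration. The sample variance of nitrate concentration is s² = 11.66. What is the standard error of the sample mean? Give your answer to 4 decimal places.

Under SRS without replacement, Var(ȳ) = (1 − f)·s²/n with f = n/N = 18/266 = 0.06766917.
Var(ȳ) = (1 − 0.06766917)·11.66/18 = 0.93233083·0.64777778 = 0.60394319.
SE(ȳ) = √(0.60394319) = 0.7771.

0.7771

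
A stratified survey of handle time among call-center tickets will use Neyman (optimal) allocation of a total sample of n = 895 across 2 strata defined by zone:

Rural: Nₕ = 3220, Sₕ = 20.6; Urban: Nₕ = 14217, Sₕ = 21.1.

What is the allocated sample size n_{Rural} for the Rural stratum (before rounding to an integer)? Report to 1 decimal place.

162.1

Neyman allocation: nₕ = n·NₕSₕ / Σⱼ NⱼSⱼ.
Σ NⱼSⱼ = 3220·20.6 + 14217·21.1 = 366310.7.
n_{Rural} = 895·3220·20.6 / 366310.7 = 162.1.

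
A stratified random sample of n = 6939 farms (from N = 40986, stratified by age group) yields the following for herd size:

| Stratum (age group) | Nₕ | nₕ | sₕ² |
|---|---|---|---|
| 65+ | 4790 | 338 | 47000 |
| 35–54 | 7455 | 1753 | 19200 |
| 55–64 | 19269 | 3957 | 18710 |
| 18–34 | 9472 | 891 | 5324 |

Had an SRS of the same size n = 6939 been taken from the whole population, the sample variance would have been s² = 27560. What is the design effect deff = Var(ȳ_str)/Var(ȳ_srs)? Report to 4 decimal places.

Var(ȳ_str) = Σ Wₕ²(1−fₕ)sₕ²/nₕ with Wₕ = Nₕ/40986:
  65+: (4790/40986)²·(1−338/4790)·47000/338 = 1.7652278
  35–54: (7455/40986)²·(1−1753/7455)·19200/1753 = 0.27715525
  55–64: (19269/40986)²·(1−3957/19269)·18710/3957 = 0.83047729
  18–34: (9472/40986)²·(1−891/9472)·5324/891 = 0.28911383
  → Var(ȳ_str) = 3.1619742.
Var(ȳ_srs) = (1 − 6939/40986)·27560/6939 = 3.2993291.
deff = 3.1619742 / 3.2993291 = 0.9584.

0.9584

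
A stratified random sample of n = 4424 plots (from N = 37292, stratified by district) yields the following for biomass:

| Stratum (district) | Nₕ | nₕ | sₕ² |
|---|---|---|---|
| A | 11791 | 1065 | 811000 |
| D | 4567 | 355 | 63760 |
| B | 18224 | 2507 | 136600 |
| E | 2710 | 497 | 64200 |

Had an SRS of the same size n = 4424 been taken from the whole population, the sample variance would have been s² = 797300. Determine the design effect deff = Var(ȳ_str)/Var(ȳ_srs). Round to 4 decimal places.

Var(ȳ_str) = Σ Wₕ²(1−fₕ)sₕ²/nₕ with Wₕ = Nₕ/37292:
  A: (11791/37292)²·(1−1065/11791)·811000/1065 = 69.251363
  D: (4567/37292)²·(1−355/4567)·63760/355 = 2.4843225
  B: (18224/37292)²·(1−2507/18224)·136600/2507 = 11.22221
  E: (2710/37292)²·(1−497/2710)·64200/497 = 0.55705489
  → Var(ȳ_str) = 83.51495.
Var(ȳ_srs) = (1 − 4424/37292)·797300/4424 = 158.8416.
deff = 83.51495 / 158.8416 = 0.5258.

0.5258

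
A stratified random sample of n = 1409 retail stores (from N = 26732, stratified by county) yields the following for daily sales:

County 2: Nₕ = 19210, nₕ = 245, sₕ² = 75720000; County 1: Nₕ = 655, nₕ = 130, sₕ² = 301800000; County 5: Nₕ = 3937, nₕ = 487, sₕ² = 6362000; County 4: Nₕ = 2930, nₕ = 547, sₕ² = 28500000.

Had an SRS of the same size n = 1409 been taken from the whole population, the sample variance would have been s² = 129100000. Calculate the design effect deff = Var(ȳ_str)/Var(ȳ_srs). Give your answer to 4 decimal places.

1.8370

Var(ȳ_str) = Σ Wₕ²(1−fₕ)sₕ²/nₕ with Wₕ = Nₕ/26732:
  County 2: (19210/26732)²·(1−245/19210)·75720000/245 = 157565.75
  County 1: (655/26732)²·(1−130/655)·301800000/130 = 1117.1554
  County 5: (3937/26732)²·(1−487/3937)·6362000/487 = 248.30548
  County 4: (2930/26732)²·(1−547/2930)·28500000/547 = 509.0803
  → Var(ȳ_str) = 159440.29.
Var(ȳ_srs) = (1 − 1409/26732)·129100000/1409 = 86795.848.
deff = 159440.29 / 86795.848 = 1.8370.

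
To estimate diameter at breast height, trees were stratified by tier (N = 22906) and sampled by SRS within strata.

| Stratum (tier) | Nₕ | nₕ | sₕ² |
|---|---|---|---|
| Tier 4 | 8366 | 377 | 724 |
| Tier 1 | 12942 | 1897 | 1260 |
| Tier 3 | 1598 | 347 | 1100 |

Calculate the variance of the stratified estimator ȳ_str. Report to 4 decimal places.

0.4377

Var(ȳ_str) = Σₕ Wₕ²(1 − fₕ)sₕ²/nₕ with Wₕ = Nₕ/N, N = 22906.
Tier 4: Wₕ = 0.36523182; term = 0.36523182²·(1 − 0.04506335)·724/377 = 0.24462959.
Tier 1: Wₕ = 0.56500480; term = 0.56500480²·(1 − 0.14657704)·1260/1897 = 0.18095551.
Tier 3: Wₕ = 0.06976338; term = 0.06976338²·(1 − 0.21714643)·1100/347 = 0.012078104.
Sum = 0.4376632.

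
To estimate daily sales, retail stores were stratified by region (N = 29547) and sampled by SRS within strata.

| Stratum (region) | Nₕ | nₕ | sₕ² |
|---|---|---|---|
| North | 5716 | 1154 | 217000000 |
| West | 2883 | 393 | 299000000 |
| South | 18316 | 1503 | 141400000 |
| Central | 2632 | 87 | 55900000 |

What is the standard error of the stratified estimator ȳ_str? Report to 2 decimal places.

Var(ȳ_str) = Σₕ Wₕ²(1 − fₕ)sₕ²/nₕ with Wₕ = Nₕ/N, N = 29547.
North: Wₕ = 0.19345450; term = 0.19345450²·(1 − 0.20188943)·217000000/1154 = 5616.6148.
West: Wₕ = 0.09757336; term = 0.09757336²·(1 − 0.13631634)·299000000/393 = 6255.9871.
South: Wₕ = 0.61989373; term = 0.61989373²·(1 − 0.08205940)·141400000/1503 = 33184.822.
Central: Wₕ = 0.08907842; term = 0.08907842²·(1 − 0.03305471)·55900000/87 = 4929.9151.
Sum = 49987.339.
SE = √(49987.339) = 223.58.

223.58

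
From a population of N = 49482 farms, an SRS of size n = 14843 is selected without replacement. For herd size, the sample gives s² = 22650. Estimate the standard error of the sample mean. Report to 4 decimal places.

Under SRS without replacement, Var(ȳ) = (1 − f)·s²/n with f = n/N = 14843/49482 = 0.29996767.
Var(ȳ) = (1 − 0.29996767)·22650/14843 = 0.70003233·1.5259718 = 1.0682296.
SE(ȳ) = √(1.0682296) = 1.0336.

1.0336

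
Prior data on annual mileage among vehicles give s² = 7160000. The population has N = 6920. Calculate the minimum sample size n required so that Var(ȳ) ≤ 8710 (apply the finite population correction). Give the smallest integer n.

735

Without fpc, n₀ = s²/D = 7160000/8710 = 822.0436.
With fpc, (1 − n/N)·s²/n ≤ D requires n ≥ n₀/(1 + n₀/N) = 822.0436/(1 + 822.0436/6920) = 734.7597.
Rounding up, n = 735.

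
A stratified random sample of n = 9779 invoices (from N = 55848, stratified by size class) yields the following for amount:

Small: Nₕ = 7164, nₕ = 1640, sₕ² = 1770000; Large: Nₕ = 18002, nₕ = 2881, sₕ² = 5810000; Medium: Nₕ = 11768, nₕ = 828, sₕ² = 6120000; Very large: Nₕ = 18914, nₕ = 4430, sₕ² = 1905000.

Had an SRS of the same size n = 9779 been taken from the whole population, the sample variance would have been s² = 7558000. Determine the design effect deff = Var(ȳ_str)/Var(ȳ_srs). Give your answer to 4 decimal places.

0.8353

Var(ȳ_str) = Σ Wₕ²(1−fₕ)sₕ²/nₕ with Wₕ = Nₕ/55848:
  Small: (7164/55848)²·(1−1640/7164)·1770000/1640 = 13.693782
  Large: (18002/55848)²·(1−2881/18002)·5810000/2881 = 176.00252
  Medium: (11768/55848)²·(1−828/11768)·6120000/828 = 305.08849
  Very large: (18914/55848)²·(1−4430/18914)·1905000/4430 = 37.77008
  → Var(ȳ_str) = 532.55487.
Var(ȳ_srs) = (1 − 9779/55848)·7558000/9779 = 637.54905.
deff = 532.55487 / 637.54905 = 0.8353.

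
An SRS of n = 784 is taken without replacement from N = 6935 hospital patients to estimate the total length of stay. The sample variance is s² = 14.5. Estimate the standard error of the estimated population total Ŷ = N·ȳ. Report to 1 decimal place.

Var(Ŷ) = N²·Var(ȳ) = N²·(1 − n/N)·s²/n.
f = 784/6935 = 0.11304975; Var(ȳ) = 0.88695025·14.5/784 = 0.016404054.
Var(Ŷ) = 6935² · 0.016404054 = 788940.26.
SE(Ŷ) = √(788940.26) = 888.2.

888.2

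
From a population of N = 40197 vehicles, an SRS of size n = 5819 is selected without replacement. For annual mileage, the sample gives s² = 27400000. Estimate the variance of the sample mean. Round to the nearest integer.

4027

Under SRS without replacement, Var(ȳ) = (1 − f)·s²/n with f = n/N = 5819/40197 = 0.14476205.
Var(ȳ) = (1 − 0.14476205)·27400000/5819 = 0.85523795·4708.7128 = 4027.0699.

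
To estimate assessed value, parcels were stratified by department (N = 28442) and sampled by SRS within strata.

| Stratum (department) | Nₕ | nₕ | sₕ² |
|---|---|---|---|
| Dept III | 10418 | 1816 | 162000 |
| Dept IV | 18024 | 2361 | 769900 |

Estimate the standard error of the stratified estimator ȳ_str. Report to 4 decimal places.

11.1213

Var(ȳ_str) = Σₕ Wₕ²(1 − fₕ)sₕ²/nₕ with Wₕ = Nₕ/N, N = 28442.
Dept III: Wₕ = 0.36628929; term = 0.36628929²·(1 − 0.17431369)·162000/1816 = 9.8824061.
Dept IV: Wₕ = 0.63371071; term = 0.63371071²·(1 − 0.13099201)·769900/2361 = 113.80051.
Sum = 123.68292.
SE = √(123.68292) = 11.1213.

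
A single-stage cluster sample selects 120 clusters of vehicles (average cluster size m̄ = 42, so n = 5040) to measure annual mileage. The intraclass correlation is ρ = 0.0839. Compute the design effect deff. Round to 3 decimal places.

4.440

deff = 1 + (42 − 1)·0.0839 = 1 + 3.4399 = 4.4399.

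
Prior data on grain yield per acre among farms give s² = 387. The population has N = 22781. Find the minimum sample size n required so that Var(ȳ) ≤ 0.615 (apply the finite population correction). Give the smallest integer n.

613

Without fpc, n₀ = s²/D = 387/0.615 = 629.2683.
With fpc, (1 − n/N)·s²/n ≤ D requires n ≥ n₀/(1 + n₀/N) = 629.2683/(1 + 629.2683/22781) = 612.3536.
Rounding up, n = 613.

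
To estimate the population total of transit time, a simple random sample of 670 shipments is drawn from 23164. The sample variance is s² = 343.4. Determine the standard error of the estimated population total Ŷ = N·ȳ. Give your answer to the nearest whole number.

16342

Var(Ŷ) = N²·Var(ȳ) = N²·(1 − n/N)·s²/n.
f = 670/23164 = 0.02892419; Var(ȳ) = 0.97107581·343.4/670 = 0.49771259.
Var(Ŷ) = 23164² · 0.49771259 = 2.6705809 × 10^8.
SE(Ŷ) = √(2.6705809 × 10^8) = 16342.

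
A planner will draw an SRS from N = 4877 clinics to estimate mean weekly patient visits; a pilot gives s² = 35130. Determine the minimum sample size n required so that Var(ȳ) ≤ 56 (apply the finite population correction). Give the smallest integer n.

556

Without fpc, n₀ = s²/D = 35130/56 = 627.3214.
With fpc, (1 − n/N)·s²/n ≤ D requires n ≥ n₀/(1 + n₀/N) = 627.3214/(1 + 627.3214/4877) = 555.8263.
Rounding up, n = 556.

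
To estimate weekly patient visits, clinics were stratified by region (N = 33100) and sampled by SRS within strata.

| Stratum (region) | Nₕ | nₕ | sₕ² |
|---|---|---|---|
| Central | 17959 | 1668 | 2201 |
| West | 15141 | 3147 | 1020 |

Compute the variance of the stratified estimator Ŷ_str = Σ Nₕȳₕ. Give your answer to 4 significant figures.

Var(Ŷ_str) = Σₕ Nₕ²(1 − fₕ)sₕ²/nₕ.
Central: 17959²·(1 − 1668/17959)·2201/1668 = 3.8605919 × 10^8.
West: 15141²·(1 − 3147/15141)·1020/3147 = 5.8860241 × 10^7.
Sum = 4.4491943 × 10^8.

4.449 × 10^8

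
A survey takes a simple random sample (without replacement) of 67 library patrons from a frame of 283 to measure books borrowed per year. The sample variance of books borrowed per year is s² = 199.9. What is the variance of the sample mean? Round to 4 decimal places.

Under SRS without replacement, Var(ȳ) = (1 − f)·s²/n with f = n/N = 67/283 = 0.23674912.
Var(ȳ) = (1 − 0.23674912)·199.9/67 = 0.76325088·2.9835821 = 2.2772217.

2.2772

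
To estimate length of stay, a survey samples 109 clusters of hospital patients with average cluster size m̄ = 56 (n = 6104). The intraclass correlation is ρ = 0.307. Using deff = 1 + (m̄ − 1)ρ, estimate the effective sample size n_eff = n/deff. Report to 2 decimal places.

341.29

deff = 1 + (56 − 1)·0.307 = 1 + 16.885 = 17.885.
n_eff = 6104 / 17.885 = 341.29.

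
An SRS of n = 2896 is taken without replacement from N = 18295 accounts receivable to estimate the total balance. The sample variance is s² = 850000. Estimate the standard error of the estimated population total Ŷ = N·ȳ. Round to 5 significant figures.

287560

Var(Ŷ) = N²·Var(ȳ) = N²·(1 − n/N)·s²/n.
f = 2896/18295 = 0.15829462; Var(ȳ) = 0.84170538·850000/2896 = 247.04751.
Var(Ŷ) = 18295² · 247.04751 = 8.2688537 × 10^10.
SE(Ŷ) = √(8.2688537 × 10^10) = 287560.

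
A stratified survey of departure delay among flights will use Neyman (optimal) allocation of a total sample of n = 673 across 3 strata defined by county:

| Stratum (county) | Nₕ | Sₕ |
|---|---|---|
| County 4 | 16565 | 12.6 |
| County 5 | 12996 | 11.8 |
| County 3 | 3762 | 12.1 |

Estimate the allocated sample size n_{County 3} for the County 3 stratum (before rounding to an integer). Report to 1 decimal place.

75.2

Neyman allocation: nₕ = n·NₕSₕ / Σⱼ NⱼSⱼ.
Σ NⱼSⱼ = 16565·12.6 + 12996·11.8 + 3762·12.1 = 407592.
n_{County 3} = 673·3762·12.1 / 407592 = 75.2.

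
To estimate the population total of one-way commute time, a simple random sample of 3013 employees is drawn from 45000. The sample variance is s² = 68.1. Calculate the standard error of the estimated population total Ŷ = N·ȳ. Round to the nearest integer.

Var(Ŷ) = N²·Var(ȳ) = N²·(1 − n/N)·s²/n.
f = 3013/45000 = 0.06695556; Var(ȳ) = 0.93304444·68.1/3013 = 0.021088724.
Var(Ŷ) = 45000² · 0.021088724 = 4.2704666 × 10^7.
SE(Ŷ) = √(4.2704666 × 10^7) = 6535.

6535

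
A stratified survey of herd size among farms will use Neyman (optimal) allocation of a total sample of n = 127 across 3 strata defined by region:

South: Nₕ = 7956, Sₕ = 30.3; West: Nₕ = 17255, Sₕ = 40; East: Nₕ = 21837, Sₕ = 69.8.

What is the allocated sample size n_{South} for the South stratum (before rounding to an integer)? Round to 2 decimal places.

Neyman allocation: nₕ = n·NₕSₕ / Σⱼ NⱼSⱼ.
Σ NⱼSⱼ = 7956·30.3 + 17255·40 + 21837·69.8 = 2.4554894 × 10^6.
n_{South} = 127·7956·30.3 / (2.4554894 × 10^6) = 12.47.

12.47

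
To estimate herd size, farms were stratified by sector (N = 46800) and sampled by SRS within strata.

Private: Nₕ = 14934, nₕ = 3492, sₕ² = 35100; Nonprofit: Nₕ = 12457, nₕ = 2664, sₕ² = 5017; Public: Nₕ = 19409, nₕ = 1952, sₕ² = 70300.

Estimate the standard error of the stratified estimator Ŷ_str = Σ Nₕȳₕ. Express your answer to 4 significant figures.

119000

Var(Ŷ_str) = Σₕ Nₕ²(1 − fₕ)sₕ²/nₕ.
Private: 14934²·(1 − 3492/14934)·35100/3492 = 1.7175563 × 10^9.
Nonprofit: 12457²·(1 − 2664/12457)·5017/2664 = 2.2974131 × 10^8.
Public: 19409²·(1 − 1952/19409)·70300/1952 = 1.2202485 × 10^10.
Sum = 1.4149783 × 10^10.
SE = √(1.4149783 × 10^10) = 119000.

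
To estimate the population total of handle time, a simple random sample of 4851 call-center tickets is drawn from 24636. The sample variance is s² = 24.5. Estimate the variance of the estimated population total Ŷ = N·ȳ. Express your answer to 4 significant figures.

2.462 × 10^6

Var(Ŷ) = N²·Var(ȳ) = N²·(1 − n/N)·s²/n.
f = 4851/24636 = 0.19690697; Var(ȳ) = 0.80309303·24.5/4851 = 0.0040560254.
Var(Ŷ) = 24636² · 0.0040560254 = 2.4617336 × 10^6.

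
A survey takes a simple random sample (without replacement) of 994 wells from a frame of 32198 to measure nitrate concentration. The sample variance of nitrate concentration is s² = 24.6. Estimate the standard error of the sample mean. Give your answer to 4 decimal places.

Under SRS without replacement, Var(ȳ) = (1 − f)·s²/n with f = n/N = 994/32198 = 0.03087148.
Var(ȳ) = (1 − 0.03087148)·24.6/994 = 0.96912852·0.024748491 = 0.023984468.
SE(ȳ) = √(0.023984468) = 0.1549.

0.1549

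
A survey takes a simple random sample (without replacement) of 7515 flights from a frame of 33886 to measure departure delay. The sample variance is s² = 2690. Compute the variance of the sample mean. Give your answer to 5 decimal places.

Under SRS without replacement, Var(ȳ) = (1 − f)·s²/n with f = n/N = 7515/33886 = 0.22177300.
Var(ȳ) = (1 − 0.22177300)·2690/7515 = 0.77822700·0.35795077 = 0.27856695.

0.27857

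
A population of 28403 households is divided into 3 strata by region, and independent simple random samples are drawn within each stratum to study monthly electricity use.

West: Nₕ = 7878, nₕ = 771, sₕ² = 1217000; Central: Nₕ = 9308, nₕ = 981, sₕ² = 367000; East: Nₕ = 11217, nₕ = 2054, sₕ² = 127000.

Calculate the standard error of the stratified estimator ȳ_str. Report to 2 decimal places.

Var(ȳ_str) = Σₕ Wₕ²(1 − fₕ)sₕ²/nₕ with Wₕ = Nₕ/N, N = 28403.
West: Wₕ = 0.27736507; term = 0.27736507²·(1 − 0.09786748)·1217000/771 = 109.54942.
Central: Wₕ = 0.32771186; term = 0.32771186²·(1 − 0.10539321)·367000/981 = 35.942938.
East: Wₕ = 0.39492307; term = 0.39492307²·(1 − 0.18311491)·127000/2054 = 7.8775154.
Sum = 153.36987.
SE = √(153.36987) = 12.38.

12.38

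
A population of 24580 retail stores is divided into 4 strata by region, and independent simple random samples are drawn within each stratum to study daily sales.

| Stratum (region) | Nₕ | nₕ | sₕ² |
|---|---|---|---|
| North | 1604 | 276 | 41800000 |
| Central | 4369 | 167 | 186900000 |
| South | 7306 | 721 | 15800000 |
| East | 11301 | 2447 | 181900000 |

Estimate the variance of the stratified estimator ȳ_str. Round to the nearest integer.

Var(ȳ_str) = Σₕ Wₕ²(1 − fₕ)sₕ²/nₕ with Wₕ = Nₕ/N, N = 24580.
North: Wₕ = 0.06525631; term = 0.06525631²·(1 − 0.17206983)·41800000/276 = 533.9565.
Central: Wₕ = 0.17774614; term = 0.17774614²·(1 − 0.03822385)·186900000/167 = 34006.91.
South: Wₕ = 0.29723352; term = 0.29723352²·(1 − 0.09868601)·15800000/721 = 1744.9923.
East: Wₕ = 0.45976404; term = 0.45976404²·(1 − 0.21652951)·181900000/2447 = 12310.944.
Sum = 48596.803.

48597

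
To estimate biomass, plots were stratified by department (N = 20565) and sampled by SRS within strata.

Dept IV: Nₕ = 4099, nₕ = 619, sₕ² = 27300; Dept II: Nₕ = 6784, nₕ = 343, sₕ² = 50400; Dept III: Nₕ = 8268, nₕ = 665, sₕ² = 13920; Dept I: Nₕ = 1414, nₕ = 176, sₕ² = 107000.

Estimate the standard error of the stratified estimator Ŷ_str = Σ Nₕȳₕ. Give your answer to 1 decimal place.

97107.1

Var(Ŷ_str) = Σₕ Nₕ²(1 − fₕ)sₕ²/nₕ.
Dept IV: 4099²·(1 − 619/4099)·27300/619 = 6.2911373 × 10^8.
Dept II: 6784²·(1 − 343/6784)·50400/343 = 6.4205991 × 10^9.
Dept III: 8268²·(1 − 665/8268)·13920/665 = 1.3158399 × 10^9.
Dept I: 1414²·(1 − 176/1414)·107000/176 = 1.0642439 × 10^9.
Sum = 9.4297966 × 10^9.
SE = √(9.4297966 × 10^9) = 97107.1.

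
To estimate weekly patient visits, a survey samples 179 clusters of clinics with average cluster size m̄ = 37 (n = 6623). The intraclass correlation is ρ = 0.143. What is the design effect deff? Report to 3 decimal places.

deff = 1 + (37 − 1)·0.143 = 1 + 5.148 = 6.148.

6.148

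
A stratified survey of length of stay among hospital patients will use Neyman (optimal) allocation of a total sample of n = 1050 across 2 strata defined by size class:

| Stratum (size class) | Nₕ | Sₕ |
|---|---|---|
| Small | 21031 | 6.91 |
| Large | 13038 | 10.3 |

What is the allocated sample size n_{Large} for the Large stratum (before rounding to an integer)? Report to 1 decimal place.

504.3

Neyman allocation: nₕ = n·NₕSₕ / Σⱼ NⱼSⱼ.
Σ NⱼSⱼ = 21031·6.91 + 13038·10.3 = 279615.61.
n_{Large} = 1050·13038·10.3 / 279615.61 = 504.3.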